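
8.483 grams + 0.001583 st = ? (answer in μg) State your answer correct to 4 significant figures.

8.483 g = 8.48300 × 10^6 μg and 0.001583 st = 1.00525 × 10^7 μg.
8.48300 × 10^6 + 1.00525 × 10^7 ≈ 1.854 × 10^7 μg.

1.854 × 10^7 μg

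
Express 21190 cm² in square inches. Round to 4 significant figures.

1 square centimeter = 0.155000 in².
So 21190 × 0.155000 ≈ 3284 in².

3284 in²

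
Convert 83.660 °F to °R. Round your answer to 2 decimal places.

°R = °F + 459.67.
Applying the formula gives 543.33 °R.

543.33 °R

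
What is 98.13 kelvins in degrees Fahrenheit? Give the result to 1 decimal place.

-283.0 degrees Fahrenheit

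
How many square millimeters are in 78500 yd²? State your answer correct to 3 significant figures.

6.56e+10 mm²

1 yd² = 836127 mm².
So 78500 × 836127 ≈ 6.56e+10 mm².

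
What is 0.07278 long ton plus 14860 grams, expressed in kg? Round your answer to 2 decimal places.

88.81 kilograms

0.07278 long ton = 73.9479 kg and 14860 g = 14.8600 kg.
73.9479 + 14.8600 ≈ 88.81 kg.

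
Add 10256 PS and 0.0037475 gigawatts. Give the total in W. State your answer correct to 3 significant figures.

1.13e+7 W

10256 PS = 7.54328e+6 W and 0.0037475 GW = 3.74750e+6 W.
7.54328e+6 + 3.74750e+6 ≈ 1.13e+7 W.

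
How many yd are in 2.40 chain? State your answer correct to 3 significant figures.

1 chain = 22.0000 yards.
So 2.40 × 22.0000 ≈ 52.8 yd.

52.8 yd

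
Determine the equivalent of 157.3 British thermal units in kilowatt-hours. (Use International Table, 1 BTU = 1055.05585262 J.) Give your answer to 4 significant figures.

0.04610 kilowatt-hours

1 BTU = 0.000293071 kilowatt-hours.
Thus 157.3 × 0.000293071 ≈ 0.04610 kWh.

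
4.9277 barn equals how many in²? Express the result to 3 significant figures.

1 barn = 1.55000e-25 in².
Then 4.9277 × 1.55000e-25 ≈ 7.64e-25 in².

7.64e-25 square inches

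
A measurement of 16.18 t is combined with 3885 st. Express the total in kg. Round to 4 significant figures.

40850 kg

16.18 t = 16180.0 kg and 3885 st = 24670.9 kg.
16180.0 + 24670.9 ≈ 40850 kg.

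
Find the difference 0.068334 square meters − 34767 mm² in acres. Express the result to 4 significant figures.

8.295 × 10^-6 acres

0.068334 m² = 1.68857 × 10^-5 acre and 34767 mm² = 8.59111 × 10^-6 acre.
1.68857 × 10^-5 − 8.59111 × 10^-6 ≈ 8.295 × 10^-6 acre.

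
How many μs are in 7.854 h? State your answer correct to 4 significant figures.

2.827e+10 μs

1 hour = 3.60000e+9 microseconds.
7.854 × 3.60000e+9 ≈ 2.827e+10 μs.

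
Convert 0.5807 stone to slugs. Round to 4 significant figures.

0.2527 slugs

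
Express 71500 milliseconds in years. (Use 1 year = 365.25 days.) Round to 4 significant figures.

2.266 × 10^-6 years

1 ms = 3.16881 × 10^-11 yr.
So 71500 × 3.16881 × 10^-11 ≈ 2.266 × 10^-6 yr.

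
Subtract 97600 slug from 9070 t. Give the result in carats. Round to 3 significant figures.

3.82 × 10^10 ct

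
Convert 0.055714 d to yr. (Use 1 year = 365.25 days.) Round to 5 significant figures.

0.00015254 years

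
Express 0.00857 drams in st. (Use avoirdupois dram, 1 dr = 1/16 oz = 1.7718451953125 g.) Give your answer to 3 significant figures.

2.39e-6 st

1 dr = 0.000279018 stone.
Then 0.00857 × 0.000279018 ≈ 2.39e-6 st.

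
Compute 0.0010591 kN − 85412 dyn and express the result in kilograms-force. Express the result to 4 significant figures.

0.0010591 kN = 0.107998 kgf and 85412 dyn = 0.0870960 kgf.
0.107998 − 0.0870960 ≈ 0.02090 kgf.

0.02090 kilograms-force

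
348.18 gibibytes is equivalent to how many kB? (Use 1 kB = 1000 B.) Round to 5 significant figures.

3.7386 × 10^8 kilobytes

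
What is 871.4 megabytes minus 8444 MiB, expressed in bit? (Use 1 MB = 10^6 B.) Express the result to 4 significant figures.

871.4 MB = 6.97120e+9 bit and 8444 MiB = 7.08334e+10 bit.
6.97120e+9 − 7.08334e+10 ≈ -6.386e+10 bit.

-6.386e+10 bit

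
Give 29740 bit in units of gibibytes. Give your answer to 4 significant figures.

1 bit = 1.16415e-10 GiB.
So 29740 × 1.16415e-10 ≈ 3.462e-6 GiB.

3.462e-6 GiB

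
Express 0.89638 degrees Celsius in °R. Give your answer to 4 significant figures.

493.3 °R

°R = (°C + 273.15) × 9/5.
Applying the formula gives 493.3 °R.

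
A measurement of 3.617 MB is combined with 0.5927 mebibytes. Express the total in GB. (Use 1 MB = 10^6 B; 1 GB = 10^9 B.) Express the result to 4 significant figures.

3.617 MB = 0.00361700 GB and 0.5927 MiB = 0.000621491 GB.
0.00361700 + 0.000621491 ≈ 0.004238 GB.

0.004238 GB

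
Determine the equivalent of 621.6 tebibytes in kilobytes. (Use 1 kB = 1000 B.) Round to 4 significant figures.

6.835 × 10^11 kilobytes

1 TiB = 1.09951 × 10^9 kilobytes.
Then 621.6 × 1.09951 × 10^9 ≈ 6.835 × 10^11 kB.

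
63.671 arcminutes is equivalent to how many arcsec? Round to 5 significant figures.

1 arcminute = 60.0000 arcsec.
63.671 × 60.0000 ≈ 3820.3 arcsec.

3820.3 arcsec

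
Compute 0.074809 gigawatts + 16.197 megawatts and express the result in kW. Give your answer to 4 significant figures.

0.074809 GW = 74809.0 kW and 16.197 MW = 16197.0 kW.
74809.0 + 16197.0 ≈ 91010 kW.

91010 kW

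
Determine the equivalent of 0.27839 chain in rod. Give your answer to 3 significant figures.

1.11 rod

1 chain = 4.00000 rods.
So 0.27839 × 4.00000 ≈ 1.11 rod.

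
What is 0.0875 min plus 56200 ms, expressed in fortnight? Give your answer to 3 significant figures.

5.08e-5 fortnight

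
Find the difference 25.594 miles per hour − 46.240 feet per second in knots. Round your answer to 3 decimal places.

-5.156 kn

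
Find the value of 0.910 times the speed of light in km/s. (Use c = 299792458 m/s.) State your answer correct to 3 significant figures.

1 c = 299792 km/s.
Thus 0.910 × 299792 ≈ 273000 km/s.

273000 km/s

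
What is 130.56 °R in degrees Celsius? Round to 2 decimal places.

-200.62 °C

°R = (°C + 273.15) × 9/5.
Applying the formula gives -200.62 °C.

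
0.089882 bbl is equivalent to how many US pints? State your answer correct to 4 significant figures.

1 oil barrel = 336.000 US pt.
So 0.089882 × 336.000 ≈ 30.20 US pt.

30.20 US pt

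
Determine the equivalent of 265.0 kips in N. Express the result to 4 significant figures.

1 kip = 4448.22 N.
So 265.0 × 4448.22 ≈ 1.179 × 10^6 N.

1.179 × 10^6 N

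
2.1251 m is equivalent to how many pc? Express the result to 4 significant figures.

6.887e-17 parsecs

1 m = 3.24078e-17 parsecs.
2.1251 × 3.24078e-17 ≈ 6.887e-17 pc.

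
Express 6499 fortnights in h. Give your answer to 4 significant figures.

1 fortnight = 336.000 h.
So 6499 × 336.000 ≈ 2.184 × 10^6 h.

2.184 × 10^6 hours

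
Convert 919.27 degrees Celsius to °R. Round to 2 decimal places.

2146.36 °R

°R = (°C + 273.15) × 9/5.
Applying the formula gives 2146.36 °R.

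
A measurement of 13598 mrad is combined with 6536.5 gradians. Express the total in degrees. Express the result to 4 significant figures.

6662 °

13598 mrad = 779.108 ° and 6536.5 grad = 5882.85 °.
779.108 + 5882.85 ≈ 6662 °.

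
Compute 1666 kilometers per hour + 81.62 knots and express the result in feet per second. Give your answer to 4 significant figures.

1666 km/h = 1518.30 ft/s and 81.62 kn = 137.759 ft/s.
1518.30 + 137.759 ≈ 1656 ft/s.

1656 ft/s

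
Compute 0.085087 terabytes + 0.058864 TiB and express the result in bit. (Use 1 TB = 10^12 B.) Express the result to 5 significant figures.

1.1985e+12 bits

0.085087 TB = 6.80696e+11 bit and 0.058864 TiB = 5.17773e+11 bit.
6.80696e+11 + 5.17773e+11 ≈ 1.1985e+12 bit.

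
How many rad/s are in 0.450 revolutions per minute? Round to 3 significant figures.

0.0471 rad/s

1 revolution per minute = 0.104720 radians per second.
So 0.450 × 0.104720 ≈ 0.0471 rad/s.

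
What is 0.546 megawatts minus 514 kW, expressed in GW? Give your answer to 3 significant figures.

3.20 × 10^-5 gigawatts

0.546 MW = 0.000546000 GW and 514 kW = 0.000514000 GW.
0.000546000 − 0.000514000 ≈ 3.20 × 10^-5 GW.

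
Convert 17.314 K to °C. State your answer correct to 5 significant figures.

-255.84 °C

K = °C + 273.15.
Applying the formula gives -255.84 °C.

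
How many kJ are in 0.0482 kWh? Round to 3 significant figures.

174 kilojoules

1 kWh = 3600.00 kilojoules.
So 0.0482 × 3600.00 ≈ 174 kJ.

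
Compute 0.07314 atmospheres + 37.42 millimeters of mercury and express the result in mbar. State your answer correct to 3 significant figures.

124 millibar

0.07314 atm = 74.1091 mbar and 37.42 mmHg = 49.8892 mbar.
74.1091 + 49.8892 ≈ 124 mbar.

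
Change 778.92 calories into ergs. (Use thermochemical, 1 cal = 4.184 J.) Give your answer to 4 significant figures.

3.259e+10 erg

1 calorie = 4.18400e+7 erg.
Then 778.92 × 4.18400e+7 ≈ 3.259e+10 erg.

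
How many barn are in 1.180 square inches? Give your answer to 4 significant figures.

7.613 × 10^24 barn

1 square inch = 6.45160 × 10^24 barn.
1.180 × 6.45160 × 10^24 ≈ 7.613 × 10^24 barn.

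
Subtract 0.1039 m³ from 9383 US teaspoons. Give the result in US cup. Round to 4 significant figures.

-243.7 US cups

9383 US tsp = 195.479 US cup and 0.1039 m³ = 439.160 US cup.
195.479 − 439.160 ≈ -243.7 US cup.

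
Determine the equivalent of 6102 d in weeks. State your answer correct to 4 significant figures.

1 d = 0.142857 wk.
Thus 6102 × 0.142857 ≈ 871.7 wk.

871.7 wk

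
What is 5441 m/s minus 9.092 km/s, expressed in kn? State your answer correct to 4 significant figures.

-7097 kn

5441 m/s = 10576.5 kn and 9.092 km/s = 17673.4 kn.
10576.5 − 17673.4 ≈ -7097 kn.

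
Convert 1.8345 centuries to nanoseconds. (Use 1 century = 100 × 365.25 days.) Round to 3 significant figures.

1 century = 3.15576 × 10^18 nanoseconds.
Thus 1.8345 × 3.15576 × 10^18 ≈ 5.79 × 10^18 ns.

5.79 × 10^18 ns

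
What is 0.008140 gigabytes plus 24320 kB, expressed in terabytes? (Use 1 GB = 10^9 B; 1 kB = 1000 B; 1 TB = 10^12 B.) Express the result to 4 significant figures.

0.008140 GB = 8.14000 × 10^-6 TB and 24320 kB = 2.43200 × 10^-5 TB.
8.14000 × 10^-6 + 2.43200 × 10^-5 ≈ 3.246 × 10^-5 TB.

3.246 × 10^-5 TB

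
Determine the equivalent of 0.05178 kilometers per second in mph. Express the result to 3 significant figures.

1 km/s = 2236.94 mph.
0.05178 × 2236.94 ≈ 116 mph.

116 mph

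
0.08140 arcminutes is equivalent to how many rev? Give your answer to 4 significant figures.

1 arcminute = 4.62963 × 10^-5 revolutions.
0.08140 × 4.62963 × 10^-5 ≈ 3.769 × 10^-6 rev.

3.769 × 10^-6 rev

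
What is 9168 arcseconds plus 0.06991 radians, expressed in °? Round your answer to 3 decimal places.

6.552 degrees

9168 arcsec = 2.54667 ° and 0.06991 rad = 4.00555 °.
2.54667 + 4.00555 ≈ 6.552 °.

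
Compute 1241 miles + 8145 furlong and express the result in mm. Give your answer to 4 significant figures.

3.636 × 10^9 mm

1241 mi = 1.99720 × 10^9 mm and 8145 furlong = 1.63851 × 10^9 mm.
1.99720 × 10^9 + 1.63851 × 10^9 ≈ 3.636 × 10^9 mm.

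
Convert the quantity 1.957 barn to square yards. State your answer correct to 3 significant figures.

2.34 × 10^-28 yd²

1 barn = 1.19599 × 10^-28 square yards.
Then 1.957 × 1.19599 × 10^-28 ≈ 2.34 × 10^-28 yd².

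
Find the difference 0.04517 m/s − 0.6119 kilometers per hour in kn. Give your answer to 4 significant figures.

-0.2426 kn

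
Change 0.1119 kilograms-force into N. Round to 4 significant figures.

1 kgf = 9.80665 N.
So 0.1119 × 9.80665 ≈ 1.097 N.

1.097 newtons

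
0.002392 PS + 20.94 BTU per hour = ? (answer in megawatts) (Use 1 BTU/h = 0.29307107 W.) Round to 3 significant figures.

0.002392 PS = 1.75931e-6 MW and 20.94 BTU/h = 6.13691e-6 MW.
1.75931e-6 + 6.13691e-6 ≈ 7.90e-6 MW.

7.90e-6 MW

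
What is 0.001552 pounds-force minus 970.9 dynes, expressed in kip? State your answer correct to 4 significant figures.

-6.307e-7 kip

0.001552 lbf = 1.55200e-6 kip and 970.9 dyn = 2.18267e-6 kip.
1.55200e-6 − 2.18267e-6 ≈ -6.307e-7 kip.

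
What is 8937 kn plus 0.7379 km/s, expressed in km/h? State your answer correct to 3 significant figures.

19200 km/h

8937 kn = 16551.3 km/h and 0.7379 km/s = 2656.44 km/h.
16551.3 + 2656.44 ≈ 19200 km/h.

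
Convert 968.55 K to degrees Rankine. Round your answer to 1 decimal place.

1743.4 degrees Rankine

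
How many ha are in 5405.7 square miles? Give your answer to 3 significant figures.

1.40 × 10^6 hectares

1 mi² = 258.999 ha.
5405.7 × 258.999 ≈ 1.40 × 10^6 ha.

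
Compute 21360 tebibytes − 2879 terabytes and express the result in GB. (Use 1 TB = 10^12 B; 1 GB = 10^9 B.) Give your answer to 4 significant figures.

21360 TiB = 2.34856e+7 GB and 2879 TB = 2.87900e+6 GB.
2.34856e+7 − 2.87900e+6 ≈ 2.061e+7 GB.

2.061e+7 gigabytes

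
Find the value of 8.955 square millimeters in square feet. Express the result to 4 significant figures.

1 square millimeter = 1.07639 × 10^-5 ft².
Then 8.955 × 1.07639 × 10^-5 ≈ 9.639 × 10^-5 ft².

9.639 × 10^-5 ft²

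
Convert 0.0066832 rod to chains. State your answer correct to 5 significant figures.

0.0016708 chain

1 rod = 0.250000 chain.
Then 0.0066832 × 0.250000 ≈ 0.0016708 chain.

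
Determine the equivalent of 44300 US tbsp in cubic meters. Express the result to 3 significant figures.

0.655 m³

1 US tbsp = 1.47868 × 10^-5 cubic meters.
So 44300 × 1.47868 × 10^-5 ≈ 0.655 m³.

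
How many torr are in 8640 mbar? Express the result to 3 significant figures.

1 mbar = 0.750062 torr.
So 8640 × 0.750062 ≈ 6480 torr.

6480 torr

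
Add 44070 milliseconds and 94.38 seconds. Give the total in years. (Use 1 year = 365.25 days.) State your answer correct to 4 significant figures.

4.387e-6 years

44070 ms = 1.39649e-6 yr and 94.38 s = 2.99072e-6 yr.
1.39649e-6 + 2.99072e-6 ≈ 4.387e-6 yr.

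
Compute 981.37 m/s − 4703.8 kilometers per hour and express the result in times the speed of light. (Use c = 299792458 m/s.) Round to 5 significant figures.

-1.0849 × 10^-6 times the speed of light

981.37 m/s = 3.27350 × 10^-6 c and 4703.8 km/h = 4.35839 × 10^-6 c.
3.27350 × 10^-6 − 4.35839 × 10^-6 ≈ -1.0849 × 10^-6 c.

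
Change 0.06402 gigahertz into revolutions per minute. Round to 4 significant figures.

1 gigahertz = 6.00000 × 10^10 revolutions per minute.
0.06402 × 6.00000 × 10^10 ≈ 3.841 × 10^9 rpm.

3.841 × 10^9 rpm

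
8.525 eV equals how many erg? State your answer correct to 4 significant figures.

1.366e-11 erg

1 eV = 1.60218e-12 ergs.
Then 8.525 × 1.60218e-12 ≈ 1.366e-11 erg.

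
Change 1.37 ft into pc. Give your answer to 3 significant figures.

1.35e-17 pc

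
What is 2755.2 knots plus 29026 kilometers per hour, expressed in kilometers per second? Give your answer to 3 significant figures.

9.48 km/s

2755.2 kn = 1.41740 km/s and 29026 km/h = 8.06278 km/s.
1.41740 + 8.06278 ≈ 9.48 km/s.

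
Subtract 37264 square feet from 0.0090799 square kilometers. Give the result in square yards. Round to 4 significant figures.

6719 square yards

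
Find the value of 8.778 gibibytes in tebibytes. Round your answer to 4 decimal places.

0.0086 tebibytes

1 GiB = 0.0009765625 TiB.
8.778 × 0.0009765625 ≈ 0.0086 TiB.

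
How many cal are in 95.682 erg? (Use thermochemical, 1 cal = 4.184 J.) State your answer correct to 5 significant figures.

1 erg = 2.39006 × 10^-8 cal.
Thus 95.682 × 2.39006 × 10^-8 ≈ 2.2869 × 10^-6 cal.

2.2869 × 10^-6 cal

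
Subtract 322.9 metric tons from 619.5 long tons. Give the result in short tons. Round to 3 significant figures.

338 short ton

619.5 long ton = 693.840 short ton and 322.9 t = 355.936 short ton.
693.840 − 355.936 ≈ 338 short ton.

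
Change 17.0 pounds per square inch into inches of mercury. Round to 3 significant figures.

1 psi = 2.03602 inHg.
Thus 17.0 × 2.03602 ≈ 34.6 inHg.

34.6 inHg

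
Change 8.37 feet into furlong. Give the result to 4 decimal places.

0.0127 furlong

1 foot = 0.00151515 furlong.
So 8.37 × 0.00151515 ≈ 0.0127 furlong.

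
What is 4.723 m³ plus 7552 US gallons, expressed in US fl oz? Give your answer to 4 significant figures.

4.723 m³ = 159704 US fl oz and 7552 US gal = 966656 US fl oz.
159704 + 966656 ≈ 1.126 × 10^6 US fl oz.

1.126 × 10^6 US fl oz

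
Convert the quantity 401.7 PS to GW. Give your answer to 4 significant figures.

1 metric horsepower = 7.35499 × 10^-7 GW.
So 401.7 × 7.35499 × 10^-7 ≈ 0.0002954 GW.

0.0002954 GW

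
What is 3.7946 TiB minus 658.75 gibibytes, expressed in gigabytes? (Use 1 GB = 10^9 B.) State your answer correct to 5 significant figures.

3.7946 TiB = 4172.21 GB and 658.75 GiB = 707.327 GB.
4172.21 − 707.327 ≈ 3464.9 GB.

3464.9 gigabytes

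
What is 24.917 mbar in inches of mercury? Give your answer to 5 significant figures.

0.73580 inches of mercury

1 millibar = 0.0295300 inHg.
Then 24.917 × 0.0295300 ≈ 0.73580 inHg.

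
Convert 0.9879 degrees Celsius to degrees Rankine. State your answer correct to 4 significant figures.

°R = (°C + 273.15) × 9/5.
Applying the formula gives 493.4 °R.

493.4 degrees Rankine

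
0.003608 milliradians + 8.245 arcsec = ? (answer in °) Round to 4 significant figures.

0.003608 mrad = 0.000206723 ° and 8.245 arcsec = 0.00229028 °.
0.000206723 + 0.00229028 ≈ 0.002497 °.

0.002497 °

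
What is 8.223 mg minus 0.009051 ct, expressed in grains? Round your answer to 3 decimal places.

0.099 gr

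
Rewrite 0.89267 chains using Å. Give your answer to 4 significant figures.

1.796e+11 angstroms

1 chain = 2.01168e+11 angstroms.
So 0.89267 × 2.01168e+11 ≈ 1.796e+11 Å.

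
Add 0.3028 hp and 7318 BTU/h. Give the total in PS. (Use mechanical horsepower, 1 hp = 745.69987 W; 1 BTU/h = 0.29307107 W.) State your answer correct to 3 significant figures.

0.3028 hp = 0.307000 PS and 7318 BTU/h = 2.91597 PS.
0.307000 + 2.91597 ≈ 3.22 PS.

3.22 metric horsepower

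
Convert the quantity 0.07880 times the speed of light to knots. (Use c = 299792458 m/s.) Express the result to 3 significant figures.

4.59e+7 knots

1 speed of light = 5.82750e+8 kn.
So 0.07880 × 5.82750e+8 ≈ 4.59e+7 kn.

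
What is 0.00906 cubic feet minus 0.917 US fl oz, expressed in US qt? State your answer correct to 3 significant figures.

0.242 US qt

0.00906 ft³ = 0.2710940 US qt and 0.917 US fl oz = 0.02865625 US qt.
0.2710940 − 0.02865625 ≈ 0.242 US qt.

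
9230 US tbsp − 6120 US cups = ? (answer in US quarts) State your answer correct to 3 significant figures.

9230 US tbsp = 144.219 US qt and 6120 US cup = 1530.00 US qt.
144.219 − 1530.00 ≈ -1390 US qt.

-1390 US quarts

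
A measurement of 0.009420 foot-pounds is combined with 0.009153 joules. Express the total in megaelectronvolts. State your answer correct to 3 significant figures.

1.37 × 10^11 MeV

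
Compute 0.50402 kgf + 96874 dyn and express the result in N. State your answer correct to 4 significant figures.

5.911 N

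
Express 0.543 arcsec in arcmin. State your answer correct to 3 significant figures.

0.00905 arcmin

1 arcsecond = 0.0166667 arcmin.
So 0.543 × 0.0166667 ≈ 0.00905 arcmin.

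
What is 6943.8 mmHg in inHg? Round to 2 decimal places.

1 mmHg = 0.0393701 inches of mercury.
Thus 6943.8 × 0.0393701 ≈ 273.38 inHg.

273.38 inches of mercury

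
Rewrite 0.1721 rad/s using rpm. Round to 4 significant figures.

1.643 rpm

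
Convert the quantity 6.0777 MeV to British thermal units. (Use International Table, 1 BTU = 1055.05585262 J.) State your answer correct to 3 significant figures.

9.23 × 10^-16 British thermal units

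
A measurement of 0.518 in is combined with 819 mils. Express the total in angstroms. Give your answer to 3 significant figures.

0.518 in = 1.31572e+8 Å and 819 mil = 2.08026e+8 Å.
1.31572e+8 + 2.08026e+8 ≈ 3.40e+8 Å.

3.40e+8 Å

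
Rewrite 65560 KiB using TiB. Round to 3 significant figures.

6.11 × 10^-5 TiB

1 KiB = 9.31323 × 10^-10 TiB.
So 65560 × 9.31323 × 10^-10 ≈ 6.11 × 10^-5 TiB.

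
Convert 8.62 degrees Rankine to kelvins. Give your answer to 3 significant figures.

4.79 K

°R = K × 9/5.
Applying the formula gives 4.79 K.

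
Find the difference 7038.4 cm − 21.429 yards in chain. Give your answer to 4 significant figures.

2.525 chains

7038.4 cm = 3.49877 chain and 21.429 yd = 0.974045 chain.
3.49877 − 0.974045 ≈ 2.525 chain.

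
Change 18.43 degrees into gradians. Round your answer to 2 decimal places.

20.48 grad

1 ° = 1.11111 grad.
Thus 18.43 × 1.11111 ≈ 20.48 grad.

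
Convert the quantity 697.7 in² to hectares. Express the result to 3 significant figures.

1 square inch = 6.45160e-8 hectares.
Thus 697.7 × 6.45160e-8 ≈ 4.50e-5 ha.

4.50e-5 ha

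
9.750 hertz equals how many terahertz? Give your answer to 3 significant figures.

9.75 × 10^-12 THz

1 Hz = 1.00000 × 10^-12 THz.
So 9.750 × 1.00000 × 10^-12 ≈ 9.75 × 10^-12 THz.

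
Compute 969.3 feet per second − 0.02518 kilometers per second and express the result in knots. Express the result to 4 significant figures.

525.3 knots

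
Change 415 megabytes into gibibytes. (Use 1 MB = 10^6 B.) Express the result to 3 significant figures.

0.386 gibibytes

1 megabyte = 0.000931323 gibibytes.
Then 415 × 0.000931323 ≈ 0.386 GiB.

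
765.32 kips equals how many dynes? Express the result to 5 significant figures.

1 kip = 4.44822e+8 dyn.
765.32 × 4.44822e+8 ≈ 3.4043e+11 dyn.

3.4043e+11 dynes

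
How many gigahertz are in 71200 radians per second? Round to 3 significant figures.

1 radian per second = 1.59155 × 10^-10 GHz.
Thus 71200 × 1.59155 × 10^-10 ≈ 1.13 × 10^-5 GHz.

1.13 × 10^-5 GHz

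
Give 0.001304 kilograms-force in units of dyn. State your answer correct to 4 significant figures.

1279 dyn

1 kgf = 980665 dynes.
Then 0.001304 × 980665 ≈ 1279 dyn.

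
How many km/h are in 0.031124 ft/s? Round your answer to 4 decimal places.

0.0342 km/h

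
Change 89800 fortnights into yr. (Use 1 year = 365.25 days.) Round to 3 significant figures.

3440 years

1 fortnight = 0.0383299 yr.
89800 × 0.0383299 ≈ 3440 yr.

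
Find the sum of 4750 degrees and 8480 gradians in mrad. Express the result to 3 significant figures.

216000 milliradians

4750 ° = 82903.1 mrad and 8480 grad = 133204 mrad.
82903.1 + 133204 ≈ 216000 mrad.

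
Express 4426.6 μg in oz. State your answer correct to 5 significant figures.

1 microgram = 3.52740e-8 oz.
So 4426.6 × 3.52740e-8 ≈ 0.00015614 oz.

0.00015614 ounces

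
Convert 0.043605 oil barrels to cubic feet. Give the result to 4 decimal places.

1 oil barrel = 5.61458 ft³.
Then 0.043605 × 5.61458 ≈ 0.2448 ft³.

0.2448 ft³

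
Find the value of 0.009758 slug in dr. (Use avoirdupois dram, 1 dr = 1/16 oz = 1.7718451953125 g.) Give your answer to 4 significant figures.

80.37 drams

1 slug = 8236.56 dr.
Thus 0.009758 × 8236.56 ≈ 80.37 dr.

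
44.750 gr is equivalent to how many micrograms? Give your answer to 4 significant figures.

2.900e+6 μg

1 gr = 64798.9 μg.
Thus 44.750 × 64798.9 ≈ 2.900e+6 μg.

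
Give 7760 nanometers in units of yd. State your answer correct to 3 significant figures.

1 nanometer = 1.09361 × 10^-9 yd.
Thus 7760 × 1.09361 × 10^-9 ≈ 8.49 × 10^-6 yd.

8.49 × 10^-6 yd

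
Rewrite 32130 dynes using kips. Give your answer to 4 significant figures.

7.223e-5 kip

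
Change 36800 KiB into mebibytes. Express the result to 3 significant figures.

35.9 MiB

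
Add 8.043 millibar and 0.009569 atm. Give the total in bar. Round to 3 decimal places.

8.043 mbar = 0.00804300 bar and 0.009569 atm = 0.00969579 bar.
0.00804300 + 0.00969579 ≈ 0.018 bar.

0.018 bar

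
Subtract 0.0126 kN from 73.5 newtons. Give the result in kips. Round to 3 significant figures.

73.5 N = 0.0165235 kip and 0.0126 kN = 0.00283259 kip.
0.0165235 − 0.00283259 ≈ 0.0137 kip.

0.0137 kip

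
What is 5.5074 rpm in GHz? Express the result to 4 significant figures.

9.179e-11 gigahertz

1 revolution per minute = 1.66667e-11 GHz.
Then 5.5074 × 1.66667e-11 ≈ 9.179e-11 GHz.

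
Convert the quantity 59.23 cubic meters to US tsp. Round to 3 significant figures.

1.20e+7 US teaspoons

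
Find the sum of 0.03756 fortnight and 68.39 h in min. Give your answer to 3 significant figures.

4860 minutes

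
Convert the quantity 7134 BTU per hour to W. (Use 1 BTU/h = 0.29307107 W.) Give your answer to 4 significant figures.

2091 W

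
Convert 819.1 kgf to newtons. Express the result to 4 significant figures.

8033 newtons

1 kgf = 9.80665 N.
Thus 819.1 × 9.80665 ≈ 8033 N.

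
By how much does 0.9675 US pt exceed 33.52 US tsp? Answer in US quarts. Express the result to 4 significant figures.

0.3092 US quarts

0.9675 US pt = 0.483750 US qt and 33.52 US tsp = 0.174583 US qt.
0.483750 − 0.174583 ≈ 0.3092 US qt.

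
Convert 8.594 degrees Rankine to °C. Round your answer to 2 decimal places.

-268.38 degrees Celsius

°R = (°C + 273.15) × 9/5.
Applying the formula gives -268.38 °C.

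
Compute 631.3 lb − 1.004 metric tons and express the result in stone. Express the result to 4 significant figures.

631.3 lb = 45.0929 st and 1.004 t = 158.103 st.
45.0929 − 158.103 ≈ -113.0 st.

-113.0 st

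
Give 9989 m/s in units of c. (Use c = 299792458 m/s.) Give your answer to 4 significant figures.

3.332 × 10^-5 times the speed of light

1 m/s = 3.33564 × 10^-9 times the speed of light.
Then 9989 × 3.33564 × 10^-9 ≈ 3.332 × 10^-5 c.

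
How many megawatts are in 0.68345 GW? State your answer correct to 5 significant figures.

1 gigawatt = 1000.00 MW.
So 0.68345 × 1000.00 ≈ 683.45 MW.

683.45 MW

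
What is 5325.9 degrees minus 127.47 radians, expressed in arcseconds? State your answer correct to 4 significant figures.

-7.119e+6 arcsec

5325.9 ° = 1.91732e+7 arcsec and 127.47 rad = 2.62926e+7 arcsec.
1.91732e+7 − 2.62926e+7 ≈ -7.119e+6 arcsec.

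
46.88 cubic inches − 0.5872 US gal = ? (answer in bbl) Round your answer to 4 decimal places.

46.88 in³ = 0.00483199 bbl and 0.5872 US gal = 0.0139810 bbl.
0.00483199 − 0.0139810 ≈ -0.0091 bbl.

-0.0091 bbl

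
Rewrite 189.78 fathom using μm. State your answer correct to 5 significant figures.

3.4707 × 10^8 μm

1 fathom = 1.82880 × 10^6 μm.
Then 189.78 × 1.82880 × 10^6 ≈ 3.4707 × 10^8 μm.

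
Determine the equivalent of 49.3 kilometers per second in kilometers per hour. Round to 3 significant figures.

1 kilometer per second = 3600.00 km/h.
Thus 49.3 × 3600.00 ≈ 177000 km/h.

177000 km/h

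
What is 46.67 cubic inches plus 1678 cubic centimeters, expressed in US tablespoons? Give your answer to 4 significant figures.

46.67 in³ = 51.7209 US tbsp and 1678 cm³ = 113.480 US tbsp.
51.7209 + 113.480 ≈ 165.2 US tbsp.

165.2 US tbsp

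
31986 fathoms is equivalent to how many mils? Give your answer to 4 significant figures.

2.303 × 10^9 mil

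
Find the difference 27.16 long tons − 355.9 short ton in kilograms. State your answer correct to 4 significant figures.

-295300 kg

27.16 long ton = 27595.8 kg and 355.9 short ton = 322867 kg.
27595.8 − 322867 ≈ -295300 kg.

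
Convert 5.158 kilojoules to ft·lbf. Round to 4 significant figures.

3804 ft·lbf

1 kJ = 737.562 ft·lbf.
5.158 × 737.562 ≈ 3804 ft·lbf.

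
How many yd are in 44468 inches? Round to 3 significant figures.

1240 yards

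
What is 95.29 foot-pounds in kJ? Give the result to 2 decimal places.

1 foot-pound = 0.00135582 kilojoules.
Thus 95.29 × 0.00135582 ≈ 0.13 kJ.

0.13 kilojoules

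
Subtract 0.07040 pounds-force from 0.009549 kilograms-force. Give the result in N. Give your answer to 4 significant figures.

-0.2195 N

0.009549 kgf = 0.0936437 N and 0.07040 lbf = 0.313155 N.
0.0936437 − 0.313155 ≈ -0.2195 N.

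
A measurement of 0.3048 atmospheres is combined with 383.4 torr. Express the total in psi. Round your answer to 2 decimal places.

11.89 psi

0.3048 atm = 4.47933 psi and 383.4 torr = 7.41372 psi.
4.47933 + 7.41372 ≈ 11.89 psi.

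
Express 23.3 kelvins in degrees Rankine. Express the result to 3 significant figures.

°R = K × 9/5.
Applying the formula gives 41.9 °R.

41.9 °R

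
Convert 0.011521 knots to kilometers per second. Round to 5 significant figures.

1 knot = 0.000514444 kilometers per second.
Then 0.011521 × 0.000514444 ≈ 5.9269e-6 km/s.

5.9269e-6 km/s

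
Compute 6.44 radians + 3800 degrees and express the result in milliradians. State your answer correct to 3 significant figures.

72800 mrad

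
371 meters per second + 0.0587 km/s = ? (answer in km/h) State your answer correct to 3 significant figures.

1550 km/h

371 m/s = 1335.60 km/h and 0.0587 km/s = 211.320 km/h.
1335.60 + 211.320 ≈ 1550 km/h.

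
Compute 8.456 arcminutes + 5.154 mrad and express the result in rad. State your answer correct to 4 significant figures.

8.456 arcmin = 0.00245975 rad and 5.154 mrad = 0.00515400 rad.
0.00245975 + 0.00515400 ≈ 0.007614 rad.

0.007614 radians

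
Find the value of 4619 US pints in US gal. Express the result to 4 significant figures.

577.4 US gal

1 US pint = 0.125000 US gallons.
Then 4619 × 0.125000 ≈ 577.4 US gal.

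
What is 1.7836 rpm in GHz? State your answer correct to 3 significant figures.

1 rpm = 1.66667 × 10^-11 GHz.
Then 1.7836 × 1.66667 × 10^-11 ≈ 2.97 × 10^-11 GHz.

2.97 × 10^-11 gigahertz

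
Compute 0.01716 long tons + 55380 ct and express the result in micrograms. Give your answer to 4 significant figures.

0.01716 long ton = 1.74354 × 10^10 μg and 55380 ct = 1.10760 × 10^10 μg.
1.74354 × 10^10 + 1.10760 × 10^10 ≈ 2.851 × 10^10 μg.

2.851 × 10^10 μg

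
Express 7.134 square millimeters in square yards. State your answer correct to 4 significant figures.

8.532e-6 square yards

1 square millimeter = 1.19599e-6 yd².
So 7.134 × 1.19599e-6 ≈ 8.532e-6 yd².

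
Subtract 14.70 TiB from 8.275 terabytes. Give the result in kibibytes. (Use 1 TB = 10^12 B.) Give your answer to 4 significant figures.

-7.703e+9 KiB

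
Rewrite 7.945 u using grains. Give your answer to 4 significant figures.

1 atomic mass unit = 2.56260e-23 gr.
So 7.945 × 2.56260e-23 ≈ 2.036e-22 gr.

2.036e-22 gr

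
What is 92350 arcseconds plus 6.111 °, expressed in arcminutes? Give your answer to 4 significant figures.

1906 arcminutes

92350 arcsec = 1539.17 arcmin and 6.111 ° = 366.660 arcmin.
1539.17 + 366.660 ≈ 1906 arcmin.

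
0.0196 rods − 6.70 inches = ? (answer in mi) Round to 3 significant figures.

-4.45e-5 mi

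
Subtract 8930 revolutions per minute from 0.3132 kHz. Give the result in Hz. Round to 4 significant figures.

0.3132 kHz = 313.200 Hz and 8930 rpm = 148.833 Hz.
313.200 − 148.833 ≈ 164.4 Hz.

164.4 hertz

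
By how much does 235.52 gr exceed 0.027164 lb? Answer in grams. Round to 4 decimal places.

235.52 gr = 15.26144 g and 0.027164 lb = 12.32138 g.
15.26144 − 12.32138 ≈ 2.9401 g.

2.9401 grams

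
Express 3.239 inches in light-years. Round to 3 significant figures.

8.70 × 10^-18 light-years

1 inch = 2.68478 × 10^-18 ly.
Thus 3.239 × 2.68478 × 10^-18 ≈ 8.70 × 10^-18 ly.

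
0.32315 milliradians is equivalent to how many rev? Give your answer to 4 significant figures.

1 milliradian = 0.000159155 rev.
0.32315 × 0.000159155 ≈ 5.143 × 10^-5 rev.

5.143 × 10^-5 rev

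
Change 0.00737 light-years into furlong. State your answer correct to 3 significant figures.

3.47 × 10^11 furlong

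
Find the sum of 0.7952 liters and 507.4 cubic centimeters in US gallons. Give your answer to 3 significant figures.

0.7952 L = 0.210070 US gal and 507.4 cm³ = 0.134041 US gal.
0.210070 + 0.134041 ≈ 0.344 US gal.

0.344 US gallons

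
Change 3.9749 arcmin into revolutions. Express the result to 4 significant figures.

1 arcmin = 4.62963 × 10^-5 rev.
Then 3.9749 × 4.62963 × 10^-5 ≈ 0.0001840 rev.

0.0001840 rev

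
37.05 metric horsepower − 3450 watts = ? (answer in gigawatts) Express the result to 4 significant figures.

2.380 × 10^-5 gigawatts

37.05 PS = 2.72502 × 10^-5 GW and 3450 W = 3.45000 × 10^-6 GW.
2.72502 × 10^-5 − 3.45000 × 10^-6 ≈ 2.380 × 10^-5 GW.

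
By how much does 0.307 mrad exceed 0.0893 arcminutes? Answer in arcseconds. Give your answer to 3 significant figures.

0.307 mrad = 63.3233 arcsec and 0.0893 arcmin = 5.35800 arcsec.
63.3233 − 5.35800 ≈ 58.0 arcsec.

58.0 arcseconds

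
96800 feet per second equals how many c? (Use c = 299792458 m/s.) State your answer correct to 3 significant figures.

9.84e-5 c

1 foot per second = 1.01670e-9 c.
Then 96800 × 1.01670e-9 ≈ 9.84e-5 c.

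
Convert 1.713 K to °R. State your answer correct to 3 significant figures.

°R = K × 9/5.
Applying the formula gives 3.08 °R.

3.08 °R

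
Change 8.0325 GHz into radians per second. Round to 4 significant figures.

5.047 × 10^10 rad/s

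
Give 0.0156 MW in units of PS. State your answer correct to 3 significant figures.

21.2 metric horsepower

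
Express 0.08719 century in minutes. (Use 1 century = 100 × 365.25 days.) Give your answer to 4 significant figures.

4.586e+6 minutes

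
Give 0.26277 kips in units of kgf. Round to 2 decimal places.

119.19 kgf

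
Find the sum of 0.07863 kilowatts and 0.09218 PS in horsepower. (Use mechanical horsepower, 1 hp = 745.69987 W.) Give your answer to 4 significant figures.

0.1964 hp

0.07863 kW = 0.105445 hp and 0.09218 PS = 0.0909190 hp.
0.105445 + 0.0909190 ≈ 0.1964 hp.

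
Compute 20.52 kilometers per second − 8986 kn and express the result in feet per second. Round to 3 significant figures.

20.52 km/s = 67322.8 ft/s and 8986 kn = 15166.7 ft/s.
67322.8 − 15166.7 ≈ 52200 ft/s.

52200 feet per second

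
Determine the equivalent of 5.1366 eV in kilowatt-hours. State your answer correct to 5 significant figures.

1 electronvolt = 4.45049 × 10^-26 kWh.
Thus 5.1366 × 4.45049 × 10^-26 ≈ 2.2860 × 10^-25 kWh.

2.2860 × 10^-25 kilowatt-hours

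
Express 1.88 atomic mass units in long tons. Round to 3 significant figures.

1 atomic mass unit = 1.63431e-30 long tons.
1.88 × 1.63431e-30 ≈ 3.07e-30 long ton.

3.07e-30 long ton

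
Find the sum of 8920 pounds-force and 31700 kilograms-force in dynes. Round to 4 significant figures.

3.505 × 10^10 dyn

8920 lbf = 3.96781 × 10^9 dyn and 31700 kgf = 3.10871 × 10^10 dyn.
3.96781 × 10^9 + 3.10871 × 10^10 ≈ 3.505 × 10^10 dyn.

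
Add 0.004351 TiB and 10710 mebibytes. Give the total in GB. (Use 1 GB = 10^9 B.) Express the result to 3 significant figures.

16.0 gigabytes

0.004351 TiB = 4.78398 GB and 10710 MiB = 11.2302 GB.
4.78398 + 11.2302 ≈ 16.0 GB.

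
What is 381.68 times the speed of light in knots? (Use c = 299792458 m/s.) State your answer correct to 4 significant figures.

2.224e+11 kn

1 c = 5.82750e+8 kn.
Thus 381.68 × 5.82750e+8 ≈ 2.224e+11 kn.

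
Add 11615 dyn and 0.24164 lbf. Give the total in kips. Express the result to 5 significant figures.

11615 dyn = 2.61116e-5 kip and 0.24164 lbf = 0.000241640 kip.
2.61116e-5 + 0.000241640 ≈ 0.00026775 kip.

0.00026775 kip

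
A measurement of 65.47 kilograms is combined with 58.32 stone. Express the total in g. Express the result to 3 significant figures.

65.47 kg = 65470.0 g and 58.32 st = 370349 g.
65470.0 + 370349 ≈ 436000 g.

436000 g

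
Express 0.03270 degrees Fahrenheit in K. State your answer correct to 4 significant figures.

255.4 K

K = (°F + 459.67) × 5/9.
Applying the formula gives 255.4 K.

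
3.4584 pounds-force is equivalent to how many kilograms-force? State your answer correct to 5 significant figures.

1.5687 kilograms-force

1 pound-force = 0.453592 kgf.
Thus 3.4584 × 0.453592 ≈ 1.5687 kgf.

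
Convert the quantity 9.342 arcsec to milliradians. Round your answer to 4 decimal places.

0.0453 milliradians

1 arcsec = 0.00484814 mrad.
Thus 9.342 × 0.00484814 ≈ 0.0453 mrad.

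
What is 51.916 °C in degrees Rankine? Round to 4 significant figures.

585.1 degrees Rankine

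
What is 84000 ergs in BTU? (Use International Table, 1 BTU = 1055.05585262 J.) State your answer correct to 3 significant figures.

1 erg = 9.47817e-11 British thermal units.
Thus 84000 × 9.47817e-11 ≈ 7.96e-6 BTU.

7.96e-6 BTU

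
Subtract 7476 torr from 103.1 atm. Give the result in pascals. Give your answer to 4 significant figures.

9.450e+6 Pa

103.1 atm = 1.04466e+7 Pa and 7476 torr = 996718 Pa.
1.04466e+7 − 996718 ≈ 9.450e+6 Pa.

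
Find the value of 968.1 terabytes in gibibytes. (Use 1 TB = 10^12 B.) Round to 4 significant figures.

1 TB = 931.323 GiB.
968.1 × 931.323 ≈ 901600 GiB.

901600 GiB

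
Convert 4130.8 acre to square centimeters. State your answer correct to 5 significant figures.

1 acre = 4.04686e+7 cm².
Thus 4130.8 × 4.04686e+7 ≈ 1.6717e+11 cm².

1.6717e+11 square centimeters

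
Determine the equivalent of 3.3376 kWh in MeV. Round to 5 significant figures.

1 kilowatt-hour = 2.24694e+19 MeV.
Then 3.3376 × 2.24694e+19 ≈ 7.4994e+19 MeV.

7.4994e+19 MeV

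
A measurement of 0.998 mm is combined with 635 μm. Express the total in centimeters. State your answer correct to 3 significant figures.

0.998 mm = 0.0998000 cm and 635 μm = 0.0635000 cm.
0.0998000 + 0.0635000 ≈ 0.163 cm.

0.163 cm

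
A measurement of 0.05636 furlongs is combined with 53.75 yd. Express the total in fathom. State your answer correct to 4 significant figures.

33.07 fathoms

0.05636 furlong = 6.19960 fathom and 53.75 yd = 26.8750 fathom.
6.19960 + 26.8750 ≈ 33.07 fathom.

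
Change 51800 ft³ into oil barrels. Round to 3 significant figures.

9230 bbl

1 ft³ = 0.178108 oil barrels.
So 51800 × 0.178108 ≈ 9230 bbl.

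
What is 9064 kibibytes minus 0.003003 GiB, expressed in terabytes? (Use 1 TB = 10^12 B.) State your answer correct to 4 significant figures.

6.057 × 10^-6 terabytes

9064 KiB = 9.28154 × 10^-6 TB and 0.003003 GiB = 3.22445 × 10^-6 TB.
9.28154 × 10^-6 − 3.22445 × 10^-6 ≈ 6.057 × 10^-6 TB.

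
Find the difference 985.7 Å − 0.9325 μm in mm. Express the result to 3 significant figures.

-0.000834 mm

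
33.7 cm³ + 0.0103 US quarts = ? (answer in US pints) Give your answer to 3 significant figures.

33.7 cm³ = 0.0712208 US pt and 0.0103 US qt = 0.0206000 US pt.
0.0712208 + 0.0206000 ≈ 0.0918 US pt.

0.0918 US pints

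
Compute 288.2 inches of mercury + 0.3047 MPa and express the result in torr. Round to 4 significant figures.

9606 torr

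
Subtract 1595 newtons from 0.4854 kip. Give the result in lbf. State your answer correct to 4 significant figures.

126.8 lbf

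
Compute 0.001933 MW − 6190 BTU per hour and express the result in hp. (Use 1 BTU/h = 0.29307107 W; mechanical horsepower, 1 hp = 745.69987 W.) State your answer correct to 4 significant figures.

0.001933 MW = 2.59220 hp and 6190 BTU/h = 2.43276 hp.
2.59220 − 2.43276 ≈ 0.1594 hp.

0.1594 hp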